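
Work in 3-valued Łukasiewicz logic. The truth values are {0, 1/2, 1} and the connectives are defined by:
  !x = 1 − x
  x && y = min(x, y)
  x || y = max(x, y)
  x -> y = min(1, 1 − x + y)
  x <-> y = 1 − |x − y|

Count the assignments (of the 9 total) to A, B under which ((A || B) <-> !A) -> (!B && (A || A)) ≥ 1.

4

A = 0, B = 0 ↦ 1  ≥
A = 0, B = 1/2 ↦ 1/2  <
A = 0, B = 1 ↦ 0  <
A = 1/2, B = 0 ↦ 1/2  <
A = 1/2, B = 1/2 ↦ 1/2  <
A = 1/2, B = 1 ↦ 1/2  <
A = 1, B = 0 ↦ 1  ≥
A = 1, B = 1/2 ↦ 1  ≥
A = 1, B = 1 ↦ 1  ≥
So 4 of the 9 assignments meet the threshold.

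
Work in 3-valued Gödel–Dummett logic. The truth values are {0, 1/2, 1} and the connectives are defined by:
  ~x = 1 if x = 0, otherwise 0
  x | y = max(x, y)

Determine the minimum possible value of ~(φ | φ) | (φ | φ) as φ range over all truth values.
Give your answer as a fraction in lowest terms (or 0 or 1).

Take φ = 1/2:
φ | φ = 1/2 | 1/2 = 1/2
~(φ | φ) = ~1/2 = 0
φ | φ = 1/2 | 1/2 = 1/2
~(φ | φ) | (φ | φ) = 0 | 1/2 = 1/2
No assignment yields a value below 1/2, so this is the minimum.

1/2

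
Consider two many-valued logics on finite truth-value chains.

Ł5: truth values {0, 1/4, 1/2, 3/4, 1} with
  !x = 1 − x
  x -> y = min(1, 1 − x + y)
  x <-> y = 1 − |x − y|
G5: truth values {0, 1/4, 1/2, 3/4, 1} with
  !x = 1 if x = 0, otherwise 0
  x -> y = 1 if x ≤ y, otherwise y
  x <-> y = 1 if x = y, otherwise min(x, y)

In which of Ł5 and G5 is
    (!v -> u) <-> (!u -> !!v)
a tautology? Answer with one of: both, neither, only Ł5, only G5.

only Ł5

In Ł5: every assignment gives 1 — tautology.
In G5: at u = 1/4, v = 0 the value is 1/4 — not a tautology.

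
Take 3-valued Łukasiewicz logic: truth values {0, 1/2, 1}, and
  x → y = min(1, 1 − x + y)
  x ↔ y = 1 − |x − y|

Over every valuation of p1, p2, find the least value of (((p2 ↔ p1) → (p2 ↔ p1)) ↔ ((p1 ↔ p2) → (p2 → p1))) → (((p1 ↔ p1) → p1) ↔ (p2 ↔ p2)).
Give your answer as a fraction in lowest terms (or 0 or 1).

0

Take p1 = 0, p2 = 0:
p2 ↔ p1 = 0 ↔ 0 = 1
p2 ↔ p1 = 0 ↔ 0 = 1
(p2 ↔ p1) → (p2 ↔ p1) = 1 → 1 = 1
p1 ↔ p2 = 0 ↔ 0 = 1
p2 → p1 = 0 → 0 = 1
(p1 ↔ p2) → (p2 → p1) = 1 → 1 = 1
((p2 ↔ p1) → (p2 ↔ p1)) ↔ ((p1 ↔ p2) → (p2 → p1)) = 1 ↔ 1 = 1
p1 ↔ p1 = 0 ↔ 0 = 1
(p1 ↔ p1) → p1 = 1 → 0 = 0
p2 ↔ p2 = 0 ↔ 0 = 1
((p1 ↔ p1) → p1) ↔ (p2 ↔ p2) = 0 ↔ 1 = 0
(((p2 ↔ p1) → (p2 ↔ p1)) ↔ ((p1 ↔ p2) → (p2 → p1))) → (((p1 ↔ p1) → p1) ↔ (p2 ↔ p2)) = 1 → 0 = 0
No assignment yields a value below 0, so this is the minimum.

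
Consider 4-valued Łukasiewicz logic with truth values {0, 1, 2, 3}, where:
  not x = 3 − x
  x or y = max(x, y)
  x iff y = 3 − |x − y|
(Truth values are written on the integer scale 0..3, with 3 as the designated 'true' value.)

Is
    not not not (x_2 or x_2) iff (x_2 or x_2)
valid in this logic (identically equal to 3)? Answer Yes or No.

No

Counterexample: take x_2 = 0.
x_2 or x_2 = 0 or 0 = 0
not (x_2 or x_2) = not 0 = 3
not not (x_2 or x_2) = not 3 = 0
not not not (x_2 or x_2) = not 0 = 3
x_2 or x_2 = 0 or 0 = 0
not not not (x_2 or x_2) iff (x_2 or x_2) = 3 iff 0 = 0
This gives 0 ≠ 3.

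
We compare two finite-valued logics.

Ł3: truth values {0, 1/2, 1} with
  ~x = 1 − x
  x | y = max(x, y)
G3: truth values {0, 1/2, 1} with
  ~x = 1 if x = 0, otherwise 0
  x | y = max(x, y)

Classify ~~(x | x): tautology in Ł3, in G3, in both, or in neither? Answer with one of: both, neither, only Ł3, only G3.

In Ł3: at x = 0 the value is 0 — not a tautology.
In G3: at x = 0 the value is 0 — not a tautology.

neither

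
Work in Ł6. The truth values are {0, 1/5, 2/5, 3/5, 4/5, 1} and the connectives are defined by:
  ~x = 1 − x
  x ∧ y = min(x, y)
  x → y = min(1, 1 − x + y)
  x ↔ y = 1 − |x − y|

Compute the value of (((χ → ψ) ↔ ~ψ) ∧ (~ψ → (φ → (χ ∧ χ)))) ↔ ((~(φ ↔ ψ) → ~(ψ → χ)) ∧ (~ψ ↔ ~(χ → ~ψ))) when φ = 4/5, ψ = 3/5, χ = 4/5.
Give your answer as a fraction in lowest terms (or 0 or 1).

χ → ψ = 4/5 → 3/5 = 4/5
~ψ = ~3/5 = 2/5
(χ → ψ) ↔ ~ψ = 4/5 ↔ 2/5 = 3/5
~ψ = ~3/5 = 2/5
χ ∧ χ = 4/5 ∧ 4/5 = 4/5
φ → (χ ∧ χ) = 4/5 → 4/5 = 1
~ψ → (φ → (χ ∧ χ)) = 2/5 → 1 = 1
((χ → ψ) ↔ ~ψ) ∧ (~ψ → (φ → (χ ∧ χ))) = 3/5 ∧ 1 = 3/5
φ ↔ ψ = 4/5 ↔ 3/5 = 4/5
~(φ ↔ ψ) = ~4/5 = 1/5
ψ → χ = 3/5 → 4/5 = 1
~(ψ → χ) = ~1 = 0
~(φ ↔ ψ) → ~(ψ → χ) = 1/5 → 0 = 4/5
~ψ = ~3/5 = 2/5
~ψ = ~3/5 = 2/5
χ → ~ψ = 4/5 → 2/5 = 3/5
~(χ → ~ψ) = ~3/5 = 2/5
~ψ ↔ ~(χ → ~ψ) = 2/5 ↔ 2/5 = 1
(~(φ ↔ ψ) → ~(ψ → χ)) ∧ (~ψ ↔ ~(χ → ~ψ)) = 4/5 ∧ 1 = 4/5
(((χ → ψ) ↔ ~ψ) ∧ (~ψ → (φ → (χ ∧ χ)))) ↔ ((~(φ ↔ ψ) → ~(ψ → χ)) ∧ (~ψ ↔ ~(χ → ~ψ))) = 3/5 ↔ 4/5 = 4/5

4/5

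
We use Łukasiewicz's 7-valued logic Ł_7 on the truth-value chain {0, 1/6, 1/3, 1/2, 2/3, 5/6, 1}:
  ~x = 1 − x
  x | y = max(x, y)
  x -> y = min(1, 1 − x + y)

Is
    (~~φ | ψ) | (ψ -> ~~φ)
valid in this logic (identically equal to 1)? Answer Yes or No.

No

Counterexample: take φ = 0, ψ = 1/6.
~φ = ~0 = 1
~~φ = ~1 = 0
~~φ | ψ = 0 | 1/6 = 1/6
~φ = ~0 = 1
~~φ = ~1 = 0
ψ -> ~~φ = 1/6 -> 0 = 5/6
(~~φ | ψ) | (ψ -> ~~φ) = 1/6 | 5/6 = 5/6
This gives 5/6 ≠ 1.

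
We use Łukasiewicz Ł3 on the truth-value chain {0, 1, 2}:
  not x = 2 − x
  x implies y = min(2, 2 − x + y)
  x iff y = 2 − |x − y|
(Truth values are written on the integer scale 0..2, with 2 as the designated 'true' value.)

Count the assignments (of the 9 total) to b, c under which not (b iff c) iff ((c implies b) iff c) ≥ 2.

b = 0, c = 0 ↦ 2  ≥
b = 0, c = 1 ↦ 1  <
b = 0, c = 2 ↦ 0  <
b = 1, c = 0 ↦ 1  <
b = 1, c = 1 ↦ 1  <
b = 1, c = 2 ↦ 2  ≥
b = 2, c = 0 ↦ 0  <
b = 2, c = 1 ↦ 2  ≥
b = 2, c = 2 ↦ 0  <
So 3 of the 9 assignments meet the threshold.

3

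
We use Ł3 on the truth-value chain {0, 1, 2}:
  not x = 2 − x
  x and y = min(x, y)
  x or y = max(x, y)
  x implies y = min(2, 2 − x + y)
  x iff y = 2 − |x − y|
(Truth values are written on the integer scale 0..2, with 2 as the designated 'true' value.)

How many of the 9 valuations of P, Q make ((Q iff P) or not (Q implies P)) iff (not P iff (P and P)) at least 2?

P = 0, Q = 0 ↦ 0  <
P = 0, Q = 1 ↦ 1  <
P = 0, Q = 2 ↦ 0  <
P = 1, Q = 0 ↦ 1  <
P = 1, Q = 1 ↦ 2  ≥
P = 1, Q = 2 ↦ 1  <
P = 2, Q = 0 ↦ 2  ≥
P = 2, Q = 1 ↦ 1  <
P = 2, Q = 2 ↦ 0  <
So 2 of the 9 assignments meet the threshold.

2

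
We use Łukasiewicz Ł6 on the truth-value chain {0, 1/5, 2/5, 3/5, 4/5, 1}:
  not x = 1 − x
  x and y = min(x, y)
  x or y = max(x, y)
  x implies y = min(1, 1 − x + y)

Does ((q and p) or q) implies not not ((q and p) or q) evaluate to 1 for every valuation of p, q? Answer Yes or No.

At p = 0, q = 1/5, for instance:
q and p = 1/5 and 0 = 0
(q and p) or q = 0 or 1/5 = 1/5
not ((q and p) or q) = not 1/5 = 4/5
not not ((q and p) or q) = not 4/5 = 1/5
((q and p) or q) implies not not ((q and p) or q) = 1/5 implies 1/5 = 1
and checking the remaining 35 assignments likewise gives ≥ 1 in every case.

Yes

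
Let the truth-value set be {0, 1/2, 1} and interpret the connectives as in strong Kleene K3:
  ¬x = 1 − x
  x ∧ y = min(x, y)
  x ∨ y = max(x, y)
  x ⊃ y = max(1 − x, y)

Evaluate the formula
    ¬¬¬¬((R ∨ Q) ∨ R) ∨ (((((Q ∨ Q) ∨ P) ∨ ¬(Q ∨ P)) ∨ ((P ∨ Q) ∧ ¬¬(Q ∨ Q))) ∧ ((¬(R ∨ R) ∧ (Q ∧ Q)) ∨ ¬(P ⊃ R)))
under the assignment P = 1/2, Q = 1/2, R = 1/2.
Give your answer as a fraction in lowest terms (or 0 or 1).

1/2

R ∨ Q = 1/2 ∨ 1/2 = 1/2
(R ∨ Q) ∨ R = 1/2 ∨ 1/2 = 1/2
¬((R ∨ Q) ∨ R) = ¬1/2 = 1/2
¬¬((R ∨ Q) ∨ R) = ¬1/2 = 1/2
¬¬¬((R ∨ Q) ∨ R) = ¬1/2 = 1/2
¬¬¬¬((R ∨ Q) ∨ R) = ¬1/2 = 1/2
Q ∨ Q = 1/2 ∨ 1/2 = 1/2
(Q ∨ Q) ∨ P = 1/2 ∨ 1/2 = 1/2
Q ∨ P = 1/2 ∨ 1/2 = 1/2
¬(Q ∨ P) = ¬1/2 = 1/2
((Q ∨ Q) ∨ P) ∨ ¬(Q ∨ P) = 1/2 ∨ 1/2 = 1/2
P ∨ Q = 1/2 ∨ 1/2 = 1/2
Q ∨ Q = 1/2 ∨ 1/2 = 1/2
¬(Q ∨ Q) = ¬1/2 = 1/2
¬¬(Q ∨ Q) = ¬1/2 = 1/2
(P ∨ Q) ∧ ¬¬(Q ∨ Q) = 1/2 ∧ 1/2 = 1/2
(((Q ∨ Q) ∨ P) ∨ ¬(Q ∨ P)) ∨ ((P ∨ Q) ∧ ¬¬(Q ∨ Q)) = 1/2 ∨ 1/2 = 1/2
R ∨ R = 1/2 ∨ 1/2 = 1/2
¬(R ∨ R) = ¬1/2 = 1/2
Q ∧ Q = 1/2 ∧ 1/2 = 1/2
¬(R ∨ R) ∧ (Q ∧ Q) = 1/2 ∧ 1/2 = 1/2
P ⊃ R = 1/2 ⊃ 1/2 = 1/2
¬(P ⊃ R) = ¬1/2 = 1/2
(¬(R ∨ R) ∧ (Q ∧ Q)) ∨ ¬(P ⊃ R) = 1/2 ∨ 1/2 = 1/2
((((Q ∨ Q) ∨ P) ∨ ¬(Q ∨ P)) ∨ ((P ∨ Q) ∧ ¬¬(Q ∨ Q))) ∧ ((¬(R ∨ R) ∧ (Q ∧ Q)) ∨ ¬(P ⊃ R)) = 1/2 ∧ 1/2 = 1/2
¬¬¬¬((R ∨ Q) ∨ R) ∨ (((((Q ∨ Q) ∨ P) ∨ ¬(Q ∨ P)) ∨ ((P ∨ Q) ∧ ¬¬(Q ∨ Q))) ∧ ((¬(R ∨ R) ∧ (Q ∧ Q)) ∨ ¬(P ⊃ R))) = 1/2 ∨ 1/2 = 1/2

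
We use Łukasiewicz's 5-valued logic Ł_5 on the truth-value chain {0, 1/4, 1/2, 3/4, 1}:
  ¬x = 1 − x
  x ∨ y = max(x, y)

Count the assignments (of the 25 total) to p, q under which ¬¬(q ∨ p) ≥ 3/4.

value 1: 9 assignments (counts)
value 3/4: 7 assignments (counts)
value 1/2: 5 assignments
value 1/4: 3 assignments
value 0: 1 assignment
So 16 of the 25 assignments meet the threshold.

16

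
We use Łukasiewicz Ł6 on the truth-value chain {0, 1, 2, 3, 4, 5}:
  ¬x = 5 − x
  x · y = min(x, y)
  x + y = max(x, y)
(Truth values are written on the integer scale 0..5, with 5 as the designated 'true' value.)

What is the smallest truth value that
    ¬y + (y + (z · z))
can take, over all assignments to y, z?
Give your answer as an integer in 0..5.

Take y = 2, z = 0:
¬y = ¬2 = 3
z · z = 0 · 0 = 0
y + (z · z) = 2 + 0 = 2
¬y + (y + (z · z)) = 3 + 2 = 3
No assignment yields a value below 3, so this is the minimum.

3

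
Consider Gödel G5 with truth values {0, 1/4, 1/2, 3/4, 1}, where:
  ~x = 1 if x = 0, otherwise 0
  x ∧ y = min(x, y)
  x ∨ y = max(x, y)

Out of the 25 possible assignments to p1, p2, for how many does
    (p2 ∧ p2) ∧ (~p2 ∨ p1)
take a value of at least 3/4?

4

value 1: 1 assignment (counts)
value 3/4: 3 assignments (counts)
value 1/2: 5 assignments
value 1/4: 7 assignments
value 0: 9 assignments
So 4 of the 25 assignments meet the threshold.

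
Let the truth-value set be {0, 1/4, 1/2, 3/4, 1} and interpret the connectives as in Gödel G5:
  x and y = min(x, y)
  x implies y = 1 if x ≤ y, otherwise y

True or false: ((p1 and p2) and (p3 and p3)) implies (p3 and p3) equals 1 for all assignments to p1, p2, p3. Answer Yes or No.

Yes

At p1 = 1, p2 = 1/4, p3 = 1/4, for instance:
p1 and p2 = 1 and 1/4 = 1/4
p3 and p3 = 1/4 and 1/4 = 1/4
(p1 and p2) and (p3 and p3) = 1/4 and 1/4 = 1/4
((p1 and p2) and (p3 and p3)) implies (p3 and p3) = 1/4 implies 1/4 = 1
and checking the remaining 124 assignments likewise gives ≥ 1 in every case.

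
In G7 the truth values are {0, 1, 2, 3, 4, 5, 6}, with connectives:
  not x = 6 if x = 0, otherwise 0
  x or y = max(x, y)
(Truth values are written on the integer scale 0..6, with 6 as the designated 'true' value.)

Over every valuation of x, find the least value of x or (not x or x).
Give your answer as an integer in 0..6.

Take x = 1:
not x = not 1 = 0
not x or x = 0 or 1 = 1
x or (not x or x) = 1 or 1 = 1
No assignment yields a value below 1, so this is the minimum.

1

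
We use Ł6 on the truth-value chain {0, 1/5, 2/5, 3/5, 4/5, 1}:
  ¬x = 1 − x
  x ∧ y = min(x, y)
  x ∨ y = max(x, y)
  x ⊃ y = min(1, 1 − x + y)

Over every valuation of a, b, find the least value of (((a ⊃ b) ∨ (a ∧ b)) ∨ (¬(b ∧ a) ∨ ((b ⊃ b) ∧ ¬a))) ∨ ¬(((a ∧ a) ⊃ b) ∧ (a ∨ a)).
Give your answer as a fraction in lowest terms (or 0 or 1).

3/5

Take a = 4/5, b = 2/5:
a ⊃ b = 4/5 ⊃ 2/5 = 3/5
a ∧ b = 4/5 ∧ 2/5 = 2/5
(a ⊃ b) ∨ (a ∧ b) = 3/5 ∨ 2/5 = 3/5
b ∧ a = 2/5 ∧ 4/5 = 2/5
¬(b ∧ a) = ¬2/5 = 3/5
b ⊃ b = 2/5 ⊃ 2/5 = 1
¬a = ¬4/5 = 1/5
(b ⊃ b) ∧ ¬a = 1 ∧ 1/5 = 1/5
¬(b ∧ a) ∨ ((b ⊃ b) ∧ ¬a) = 3/5 ∨ 1/5 = 3/5
((a ⊃ b) ∨ (a ∧ b)) ∨ (¬(b ∧ a) ∨ ((b ⊃ b) ∧ ¬a)) = 3/5 ∨ 3/5 = 3/5
a ∧ a = 4/5 ∧ 4/5 = 4/5
(a ∧ a) ⊃ b = 4/5 ⊃ 2/5 = 3/5
a ∨ a = 4/5 ∨ 4/5 = 4/5
((a ∧ a) ⊃ b) ∧ (a ∨ a) = 3/5 ∧ 4/5 = 3/5
¬(((a ∧ a) ⊃ b) ∧ (a ∨ a)) = ¬3/5 = 2/5
(((a ⊃ b) ∨ (a ∧ b)) ∨ (¬(b ∧ a) ∨ ((b ⊃ b) ∧ ¬a))) ∨ ¬(((a ∧ a) ⊃ b) ∧ (a ∨ a)) = 3/5 ∨ 2/5 = 3/5
No assignment yields a value below 3/5, so this is the minimum.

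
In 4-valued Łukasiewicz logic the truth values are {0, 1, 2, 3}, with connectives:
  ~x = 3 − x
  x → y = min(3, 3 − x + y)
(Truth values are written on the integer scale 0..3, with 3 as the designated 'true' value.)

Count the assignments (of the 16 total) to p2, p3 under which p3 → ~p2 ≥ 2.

p2 = 0, p3 = 0 ↦ 3  ≥
p2 = 0, p3 = 1 ↦ 3  ≥
p2 = 0, p3 = 2 ↦ 3  ≥
p2 = 0, p3 = 3 ↦ 3  ≥
p2 = 1, p3 = 0 ↦ 3  ≥
p2 = 1, p3 = 1 ↦ 3  ≥
p2 = 1, p3 = 2 ↦ 3  ≥
p2 = 1, p3 = 3 ↦ 2  ≥
p2 = 2, p3 = 0 ↦ 3  ≥
p2 = 2, p3 = 1 ↦ 3  ≥
p2 = 2, p3 = 2 ↦ 2  ≥
p2 = 2, p3 = 3 ↦ 1  <
p2 = 3, p3 = 0 ↦ 3  ≥
p2 = 3, p3 = 1 ↦ 2  ≥
p2 = 3, p3 = 2 ↦ 1  <
p2 = 3, p3 = 3 ↦ 0  <
So 13 of the 16 assignments meet the threshold.

13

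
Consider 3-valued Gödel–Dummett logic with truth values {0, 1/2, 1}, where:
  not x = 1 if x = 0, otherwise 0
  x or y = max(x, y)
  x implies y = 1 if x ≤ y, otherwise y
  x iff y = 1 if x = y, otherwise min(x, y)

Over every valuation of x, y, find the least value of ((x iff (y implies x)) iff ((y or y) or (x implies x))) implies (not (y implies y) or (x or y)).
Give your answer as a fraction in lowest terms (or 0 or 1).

1/2

Take x = 0, y = 1/2:
y implies x = 1/2 implies 0 = 0
x iff (y implies x) = 0 iff 0 = 1
y or y = 1/2 or 1/2 = 1/2
x implies x = 0 implies 0 = 1
(y or y) or (x implies x) = 1/2 or 1 = 1
(x iff (y implies x)) iff ((y or y) or (x implies x)) = 1 iff 1 = 1
y implies y = 1/2 implies 1/2 = 1
not (y implies y) = not 1 = 0
x or y = 0 or 1/2 = 1/2
not (y implies y) or (x or y) = 0 or 1/2 = 1/2
((x iff (y implies x)) iff ((y or y) or (x implies x))) implies (not (y implies y) or (x or y)) = 1 implies 1/2 = 1/2
No assignment yields a value below 1/2, so this is the minimum.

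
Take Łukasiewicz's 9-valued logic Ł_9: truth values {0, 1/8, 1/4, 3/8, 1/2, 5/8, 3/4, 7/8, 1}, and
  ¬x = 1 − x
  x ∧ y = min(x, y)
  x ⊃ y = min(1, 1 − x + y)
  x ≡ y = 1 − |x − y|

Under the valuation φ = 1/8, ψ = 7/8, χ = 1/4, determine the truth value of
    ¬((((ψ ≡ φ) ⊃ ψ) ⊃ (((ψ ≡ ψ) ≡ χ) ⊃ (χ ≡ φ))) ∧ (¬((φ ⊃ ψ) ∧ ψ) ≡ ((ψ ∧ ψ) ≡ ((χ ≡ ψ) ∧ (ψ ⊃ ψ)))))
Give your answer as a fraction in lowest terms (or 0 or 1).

3/8

ψ ≡ φ = 7/8 ≡ 1/8 = 1/4
(ψ ≡ φ) ⊃ ψ = 1/4 ⊃ 7/8 = 1
ψ ≡ ψ = 7/8 ≡ 7/8 = 1
(ψ ≡ ψ) ≡ χ = 1 ≡ 1/4 = 1/4
χ ≡ φ = 1/4 ≡ 1/8 = 7/8
((ψ ≡ ψ) ≡ χ) ⊃ (χ ≡ φ) = 1/4 ⊃ 7/8 = 1
((ψ ≡ φ) ⊃ ψ) ⊃ (((ψ ≡ ψ) ≡ χ) ⊃ (χ ≡ φ)) = 1 ⊃ 1 = 1
φ ⊃ ψ = 1/8 ⊃ 7/8 = 1
(φ ⊃ ψ) ∧ ψ = 1 ∧ 7/8 = 7/8
¬((φ ⊃ ψ) ∧ ψ) = ¬7/8 = 1/8
ψ ∧ ψ = 7/8 ∧ 7/8 = 7/8
χ ≡ ψ = 1/4 ≡ 7/8 = 3/8
ψ ⊃ ψ = 7/8 ⊃ 7/8 = 1
(χ ≡ ψ) ∧ (ψ ⊃ ψ) = 3/8 ∧ 1 = 3/8
(ψ ∧ ψ) ≡ ((χ ≡ ψ) ∧ (ψ ⊃ ψ)) = 7/8 ≡ 3/8 = 1/2
¬((φ ⊃ ψ) ∧ ψ) ≡ ((ψ ∧ ψ) ≡ ((χ ≡ ψ) ∧ (ψ ⊃ ψ))) = 1/8 ≡ 1/2 = 5/8
(((ψ ≡ φ) ⊃ ψ) ⊃ (((ψ ≡ ψ) ≡ χ) ⊃ (χ ≡ φ))) ∧ (¬((φ ⊃ ψ) ∧ ψ) ≡ ((ψ ∧ ψ) ≡ ((χ ≡ ψ) ∧ (ψ ⊃ ψ)))) = 1 ∧ 5/8 = 5/8
¬((((ψ ≡ φ) ⊃ ψ) ⊃ (((ψ ≡ ψ) ≡ χ) ⊃ (χ ≡ φ))) ∧ (¬((φ ⊃ ψ) ∧ ψ) ≡ ((ψ ∧ ψ) ≡ ((χ ≡ ψ) ∧ (ψ ⊃ ψ))))) = ¬5/8 = 3/8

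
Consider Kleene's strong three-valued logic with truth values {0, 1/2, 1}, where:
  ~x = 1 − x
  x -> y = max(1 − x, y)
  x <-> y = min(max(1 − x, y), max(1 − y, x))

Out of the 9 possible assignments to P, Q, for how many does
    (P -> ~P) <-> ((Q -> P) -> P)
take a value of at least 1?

P = 0, Q = 0 ↦ 0  <
P = 0, Q = 1/2 ↦ 1/2  <
P = 0, Q = 1 ↦ 1  ≥
P = 1/2, Q = 0 ↦ 1/2  <
P = 1/2, Q = 1/2 ↦ 1/2  <
P = 1/2, Q = 1 ↦ 1/2  <
P = 1, Q = 0 ↦ 0  <
P = 1, Q = 1/2 ↦ 0  <
P = 1, Q = 1 ↦ 0  <
So 1 of the 9 assignments meets the threshold.

1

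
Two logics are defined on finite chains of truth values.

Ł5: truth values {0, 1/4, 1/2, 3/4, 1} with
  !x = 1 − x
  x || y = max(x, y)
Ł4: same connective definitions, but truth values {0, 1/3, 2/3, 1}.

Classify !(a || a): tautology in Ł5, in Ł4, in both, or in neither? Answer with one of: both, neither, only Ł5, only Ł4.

neither

In Ł5: at a = 1/4 the value is 3/4 — not a tautology.
In Ł4: at a = 1/3 the value is 2/3 — not a tautology.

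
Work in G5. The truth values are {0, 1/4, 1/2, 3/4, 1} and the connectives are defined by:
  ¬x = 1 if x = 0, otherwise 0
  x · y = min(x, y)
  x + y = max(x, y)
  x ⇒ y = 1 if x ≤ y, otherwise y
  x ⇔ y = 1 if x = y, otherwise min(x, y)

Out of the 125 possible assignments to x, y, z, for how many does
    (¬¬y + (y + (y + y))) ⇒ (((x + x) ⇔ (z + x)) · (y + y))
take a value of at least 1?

value 1: 40 assignments (counts)
value 3/4: 17 assignments
value 1/2: 22 assignments
value 1/4: 30 assignments
value 0: 16 assignments
So 40 of the 125 assignments meet the threshold.

40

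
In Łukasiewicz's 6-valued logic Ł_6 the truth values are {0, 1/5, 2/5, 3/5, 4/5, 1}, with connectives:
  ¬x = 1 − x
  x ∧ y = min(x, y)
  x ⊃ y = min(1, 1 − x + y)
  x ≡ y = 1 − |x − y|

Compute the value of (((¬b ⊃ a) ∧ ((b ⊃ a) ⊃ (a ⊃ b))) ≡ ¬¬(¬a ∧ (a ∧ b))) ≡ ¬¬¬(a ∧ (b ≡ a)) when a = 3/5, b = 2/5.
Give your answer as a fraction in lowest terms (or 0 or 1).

¬b = ¬2/5 = 3/5
¬b ⊃ a = 3/5 ⊃ 3/5 = 1
b ⊃ a = 2/5 ⊃ 3/5 = 1
a ⊃ b = 3/5 ⊃ 2/5 = 4/5
(b ⊃ a) ⊃ (a ⊃ b) = 1 ⊃ 4/5 = 4/5
(¬b ⊃ a) ∧ ((b ⊃ a) ⊃ (a ⊃ b)) = 1 ∧ 4/5 = 4/5
¬a = ¬3/5 = 2/5
a ∧ b = 3/5 ∧ 2/5 = 2/5
¬a ∧ (a ∧ b) = 2/5 ∧ 2/5 = 2/5
¬(¬a ∧ (a ∧ b)) = ¬2/5 = 3/5
¬¬(¬a ∧ (a ∧ b)) = ¬3/5 = 2/5
((¬b ⊃ a) ∧ ((b ⊃ a) ⊃ (a ⊃ b))) ≡ ¬¬(¬a ∧ (a ∧ b)) = 4/5 ≡ 2/5 = 3/5
b ≡ a = 2/5 ≡ 3/5 = 4/5
a ∧ (b ≡ a) = 3/5 ∧ 4/5 = 3/5
¬(a ∧ (b ≡ a)) = ¬3/5 = 2/5
¬¬(a ∧ (b ≡ a)) = ¬2/5 = 3/5
¬¬¬(a ∧ (b ≡ a)) = ¬3/5 = 2/5
(((¬b ⊃ a) ∧ ((b ⊃ a) ⊃ (a ⊃ b))) ≡ ¬¬(¬a ∧ (a ∧ b))) ≡ ¬¬¬(a ∧ (b ≡ a)) = 3/5 ≡ 2/5 = 4/5

4/5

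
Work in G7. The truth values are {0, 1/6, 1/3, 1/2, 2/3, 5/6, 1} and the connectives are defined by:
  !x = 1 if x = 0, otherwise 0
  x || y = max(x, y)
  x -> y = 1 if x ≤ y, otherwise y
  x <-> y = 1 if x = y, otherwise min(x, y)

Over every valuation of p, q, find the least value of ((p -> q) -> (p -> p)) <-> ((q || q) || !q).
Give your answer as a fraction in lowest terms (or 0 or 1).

1/6

Take p = 0, q = 1/6:
p -> q = 0 -> 1/6 = 1
p -> p = 0 -> 0 = 1
(p -> q) -> (p -> p) = 1 -> 1 = 1
q || q = 1/6 || 1/6 = 1/6
!q = !1/6 = 0
(q || q) || !q = 1/6 || 0 = 1/6
((p -> q) -> (p -> p)) <-> ((q || q) || !q) = 1 <-> 1/6 = 1/6
No assignment yields a value below 1/6, so this is the minimum.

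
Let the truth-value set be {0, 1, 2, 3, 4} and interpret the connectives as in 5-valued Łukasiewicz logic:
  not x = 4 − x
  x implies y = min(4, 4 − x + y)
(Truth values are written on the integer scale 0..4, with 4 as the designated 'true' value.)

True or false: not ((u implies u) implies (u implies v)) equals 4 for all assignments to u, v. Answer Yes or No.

Counterexample: take u = 0, v = 0.
u implies u = 0 implies 0 = 4
u implies v = 0 implies 0 = 4
(u implies u) implies (u implies v) = 4 implies 4 = 4
not ((u implies u) implies (u implies v)) = not 4 = 0
This gives 0 ≠ 4.

No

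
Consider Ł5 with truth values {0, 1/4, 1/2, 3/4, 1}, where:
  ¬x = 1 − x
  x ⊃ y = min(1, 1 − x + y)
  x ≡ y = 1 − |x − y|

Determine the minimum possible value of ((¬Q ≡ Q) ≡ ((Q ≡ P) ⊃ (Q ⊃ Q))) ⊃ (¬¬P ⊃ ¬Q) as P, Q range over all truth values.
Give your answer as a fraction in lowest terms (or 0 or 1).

1/2

Take P = 1, Q = 1/2:
¬Q = ¬1/2 = 1/2
¬Q ≡ Q = 1/2 ≡ 1/2 = 1
Q ≡ P = 1/2 ≡ 1 = 1/2
Q ⊃ Q = 1/2 ⊃ 1/2 = 1
(Q ≡ P) ⊃ (Q ⊃ Q) = 1/2 ⊃ 1 = 1
(¬Q ≡ Q) ≡ ((Q ≡ P) ⊃ (Q ⊃ Q)) = 1 ≡ 1 = 1
¬P = ¬1 = 0
¬¬P = ¬0 = 1
¬Q = ¬1/2 = 1/2
¬¬P ⊃ ¬Q = 1 ⊃ 1/2 = 1/2
((¬Q ≡ Q) ≡ ((Q ≡ P) ⊃ (Q ⊃ Q))) ⊃ (¬¬P ⊃ ¬Q) = 1 ⊃ 1/2 = 1/2
No assignment yields a value below 1/2, so this is the minimum.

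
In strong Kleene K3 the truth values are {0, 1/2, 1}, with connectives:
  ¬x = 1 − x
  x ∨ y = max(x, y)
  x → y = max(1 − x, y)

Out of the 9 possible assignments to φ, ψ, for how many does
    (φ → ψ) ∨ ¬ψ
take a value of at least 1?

φ = 0, ψ = 0 ↦ 1  ≥
φ = 0, ψ = 1/2 ↦ 1  ≥
φ = 0, ψ = 1 ↦ 1  ≥
φ = 1/2, ψ = 0 ↦ 1  ≥
φ = 1/2, ψ = 1/2 ↦ 1/2  <
φ = 1/2, ψ = 1 ↦ 1  ≥
φ = 1, ψ = 0 ↦ 1  ≥
φ = 1, ψ = 1/2 ↦ 1/2  <
φ = 1, ψ = 1 ↦ 1  ≥
So 7 of the 9 assignments meet the threshold.

7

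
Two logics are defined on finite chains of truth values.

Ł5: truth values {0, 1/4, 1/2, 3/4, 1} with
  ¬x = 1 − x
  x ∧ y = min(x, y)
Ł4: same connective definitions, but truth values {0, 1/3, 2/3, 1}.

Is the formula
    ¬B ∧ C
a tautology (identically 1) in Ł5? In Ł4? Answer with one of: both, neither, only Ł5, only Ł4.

neither

In Ł5: at B = 0, C = 0 the value is 0 — not a tautology.
In Ł4: at B = 0, C = 0 the value is 0 — not a tautology.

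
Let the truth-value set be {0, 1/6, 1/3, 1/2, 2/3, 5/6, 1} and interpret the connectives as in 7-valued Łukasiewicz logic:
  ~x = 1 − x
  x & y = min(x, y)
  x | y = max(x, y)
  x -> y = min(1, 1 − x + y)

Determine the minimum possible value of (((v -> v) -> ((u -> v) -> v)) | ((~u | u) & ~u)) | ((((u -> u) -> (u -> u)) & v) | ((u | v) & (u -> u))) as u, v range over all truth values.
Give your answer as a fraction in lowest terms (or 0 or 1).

1/2

Take u = 1/2, v = 0:
v -> v = 0 -> 0 = 1
u -> v = 1/2 -> 0 = 1/2
(u -> v) -> v = 1/2 -> 0 = 1/2
(v -> v) -> ((u -> v) -> v) = 1 -> 1/2 = 1/2
~u = ~1/2 = 1/2
~u | u = 1/2 | 1/2 = 1/2
~u = ~1/2 = 1/2
(~u | u) & ~u = 1/2 & 1/2 = 1/2
((v -> v) -> ((u -> v) -> v)) | ((~u | u) & ~u) = 1/2 | 1/2 = 1/2
u -> u = 1/2 -> 1/2 = 1
u -> u = 1/2 -> 1/2 = 1
(u -> u) -> (u -> u) = 1 -> 1 = 1
((u -> u) -> (u -> u)) & v = 1 & 0 = 0
u | v = 1/2 | 0 = 1/2
u -> u = 1/2 -> 1/2 = 1
(u | v) & (u -> u) = 1/2 & 1 = 1/2
(((u -> u) -> (u -> u)) & v) | ((u | v) & (u -> u)) = 0 | 1/2 = 1/2
(((v -> v) -> ((u -> v) -> v)) | ((~u | u) & ~u)) | ((((u -> u) -> (u -> u)) & v) | ((u | v) & (u -> u))) = 1/2 | 1/2 = 1/2
No assignment yields a value below 1/2, so this is the minimum.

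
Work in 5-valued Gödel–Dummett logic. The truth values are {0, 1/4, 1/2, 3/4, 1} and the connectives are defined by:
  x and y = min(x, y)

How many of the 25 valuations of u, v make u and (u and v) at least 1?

value 1: 1 assignment (counts)
value 3/4: 3 assignments
value 1/2: 5 assignments
value 1/4: 7 assignments
value 0: 9 assignments
So 1 of the 25 assignments meets the threshold.

1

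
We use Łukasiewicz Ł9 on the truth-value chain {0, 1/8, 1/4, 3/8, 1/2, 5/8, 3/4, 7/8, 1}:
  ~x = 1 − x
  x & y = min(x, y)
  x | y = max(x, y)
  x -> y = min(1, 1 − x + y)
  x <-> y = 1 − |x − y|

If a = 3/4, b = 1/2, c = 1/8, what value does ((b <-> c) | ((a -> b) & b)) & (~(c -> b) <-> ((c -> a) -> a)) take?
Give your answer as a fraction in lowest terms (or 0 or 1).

b <-> c = 1/2 <-> 1/8 = 5/8
a -> b = 3/4 -> 1/2 = 3/4
(a -> b) & b = 3/4 & 1/2 = 1/2
(b <-> c) | ((a -> b) & b) = 5/8 | 1/2 = 5/8
c -> b = 1/8 -> 1/2 = 1
~(c -> b) = ~1 = 0
c -> a = 1/8 -> 3/4 = 1
(c -> a) -> a = 1 -> 3/4 = 3/4
~(c -> b) <-> ((c -> a) -> a) = 0 <-> 3/4 = 1/4
((b <-> c) | ((a -> b) & b)) & (~(c -> b) <-> ((c -> a) -> a)) = 5/8 & 1/4 = 1/4

1/4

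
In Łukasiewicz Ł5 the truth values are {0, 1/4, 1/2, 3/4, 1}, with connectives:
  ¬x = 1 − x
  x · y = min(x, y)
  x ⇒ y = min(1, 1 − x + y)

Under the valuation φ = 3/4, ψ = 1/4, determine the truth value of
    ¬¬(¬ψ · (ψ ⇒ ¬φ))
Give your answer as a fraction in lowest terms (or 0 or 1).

¬ψ = ¬1/4 = 3/4
¬φ = ¬3/4 = 1/4
ψ ⇒ ¬φ = 1/4 ⇒ 1/4 = 1
¬ψ · (ψ ⇒ ¬φ) = 3/4 · 1 = 3/4
¬(¬ψ · (ψ ⇒ ¬φ)) = ¬3/4 = 1/4
¬¬(¬ψ · (ψ ⇒ ¬φ)) = ¬1/4 = 3/4

3/4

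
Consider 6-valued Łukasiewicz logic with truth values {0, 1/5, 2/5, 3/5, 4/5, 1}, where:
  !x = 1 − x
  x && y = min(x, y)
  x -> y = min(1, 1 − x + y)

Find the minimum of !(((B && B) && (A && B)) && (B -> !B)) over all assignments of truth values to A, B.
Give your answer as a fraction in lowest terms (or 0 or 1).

2/5

Take A = 3/5, B = 3/5:
B && B = 3/5 && 3/5 = 3/5
A && B = 3/5 && 3/5 = 3/5
(B && B) && (A && B) = 3/5 && 3/5 = 3/5
!B = !3/5 = 2/5
B -> !B = 3/5 -> 2/5 = 4/5
((B && B) && (A && B)) && (B -> !B) = 3/5 && 4/5 = 3/5
!(((B && B) && (A && B)) && (B -> !B)) = !3/5 = 2/5
No assignment yields a value below 2/5, so this is the minimum.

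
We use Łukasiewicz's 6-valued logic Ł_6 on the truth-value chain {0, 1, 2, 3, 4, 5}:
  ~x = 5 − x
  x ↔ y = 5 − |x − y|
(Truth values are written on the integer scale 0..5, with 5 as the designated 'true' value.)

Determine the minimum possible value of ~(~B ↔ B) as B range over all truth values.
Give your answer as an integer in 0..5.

1

Take B = 2:
~B = ~2 = 3
~B ↔ B = 3 ↔ 2 = 4
~(~B ↔ B) = ~4 = 1
No assignment yields a value below 1, so this is the minimum.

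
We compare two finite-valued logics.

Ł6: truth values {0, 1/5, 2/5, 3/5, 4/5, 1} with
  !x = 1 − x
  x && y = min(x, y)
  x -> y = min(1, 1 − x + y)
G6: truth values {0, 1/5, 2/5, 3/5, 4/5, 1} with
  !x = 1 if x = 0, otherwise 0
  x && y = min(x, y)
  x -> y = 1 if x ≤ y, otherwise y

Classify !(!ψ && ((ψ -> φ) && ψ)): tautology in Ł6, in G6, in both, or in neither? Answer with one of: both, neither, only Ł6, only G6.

only G6

In Ł6: at φ = 0, ψ = 1/5 the value is 4/5 — not a tautology.
In G6: every assignment gives 1 — tautology.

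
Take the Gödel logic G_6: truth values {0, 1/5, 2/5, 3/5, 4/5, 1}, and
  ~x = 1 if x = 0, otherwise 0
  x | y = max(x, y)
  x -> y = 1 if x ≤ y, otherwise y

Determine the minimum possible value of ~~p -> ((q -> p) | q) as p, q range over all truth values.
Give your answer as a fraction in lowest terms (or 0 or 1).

Take p = 1/5, q = 2/5:
~p = ~1/5 = 0
~~p = ~0 = 1
q -> p = 2/5 -> 1/5 = 1/5
(q -> p) | q = 1/5 | 2/5 = 2/5
~~p -> ((q -> p) | q) = 1 -> 2/5 = 2/5
No assignment yields a value below 2/5, so this is the minimum.

2/5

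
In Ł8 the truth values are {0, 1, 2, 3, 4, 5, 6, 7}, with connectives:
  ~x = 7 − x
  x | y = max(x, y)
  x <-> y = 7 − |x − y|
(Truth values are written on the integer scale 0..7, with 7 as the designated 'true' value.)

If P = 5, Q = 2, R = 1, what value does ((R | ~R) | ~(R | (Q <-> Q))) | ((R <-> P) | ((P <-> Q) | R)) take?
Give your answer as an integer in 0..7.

6

~R = ~1 = 6
R | ~R = 1 | 6 = 6
Q <-> Q = 2 <-> 2 = 7
R | (Q <-> Q) = 1 | 7 = 7
~(R | (Q <-> Q)) = ~7 = 0
(R | ~R) | ~(R | (Q <-> Q)) = 6 | 0 = 6
R <-> P = 1 <-> 5 = 3
P <-> Q = 5 <-> 2 = 4
(P <-> Q) | R = 4 | 1 = 4
(R <-> P) | ((P <-> Q) | R) = 3 | 4 = 4
((R | ~R) | ~(R | (Q <-> Q))) | ((R <-> P) | ((P <-> Q) | R)) = 6 | 4 = 6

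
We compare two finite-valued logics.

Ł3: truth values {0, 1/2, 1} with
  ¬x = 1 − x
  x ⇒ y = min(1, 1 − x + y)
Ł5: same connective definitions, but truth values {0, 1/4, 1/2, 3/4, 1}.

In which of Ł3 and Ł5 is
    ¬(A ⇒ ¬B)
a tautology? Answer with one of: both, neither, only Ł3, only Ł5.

In Ł3: at A = 0, B = 0 the value is 0 — not a tautology.
In Ł5: at A = 0, B = 0 the value is 0 — not a tautology.

neither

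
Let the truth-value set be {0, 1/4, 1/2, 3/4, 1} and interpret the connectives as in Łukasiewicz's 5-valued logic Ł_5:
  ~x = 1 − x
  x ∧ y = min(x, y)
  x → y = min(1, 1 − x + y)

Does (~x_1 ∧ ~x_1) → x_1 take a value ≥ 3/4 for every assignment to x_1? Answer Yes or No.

Counterexample: take x_1 = 0.
~x_1 = ~0 = 1
~x_1 = ~0 = 1
~x_1 ∧ ~x_1 = 1 ∧ 1 = 1
(~x_1 ∧ ~x_1) → x_1 = 1 → 0 = 0
This gives 0, which is below 3/4.

No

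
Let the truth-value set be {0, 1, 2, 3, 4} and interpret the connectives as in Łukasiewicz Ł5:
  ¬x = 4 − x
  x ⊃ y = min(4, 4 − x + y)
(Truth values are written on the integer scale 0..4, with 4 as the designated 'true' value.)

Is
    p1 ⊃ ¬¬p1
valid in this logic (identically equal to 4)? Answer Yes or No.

p1 = 0 ↦ 4
p1 = 1 ↦ 4
p1 = 2 ↦ 4
p1 = 3 ↦ 4
p1 = 4 ↦ 4
Every assignment gives a value ≥ 4.

Yes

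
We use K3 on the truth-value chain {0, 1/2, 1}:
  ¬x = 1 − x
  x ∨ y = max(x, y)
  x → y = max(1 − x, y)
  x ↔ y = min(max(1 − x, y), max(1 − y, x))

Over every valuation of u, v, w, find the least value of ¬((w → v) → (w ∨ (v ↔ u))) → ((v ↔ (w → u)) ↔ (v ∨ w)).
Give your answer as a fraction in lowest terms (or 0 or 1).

1/2

Take u = 0, v = 1/2, w = 0:
w → v = 0 → 1/2 = 1
v ↔ u = 1/2 ↔ 0 = 1/2
w ∨ (v ↔ u) = 0 ∨ 1/2 = 1/2
(w → v) → (w ∨ (v ↔ u)) = 1 → 1/2 = 1/2
¬((w → v) → (w ∨ (v ↔ u))) = ¬1/2 = 1/2
w → u = 0 → 0 = 1
v ↔ (w → u) = 1/2 ↔ 1 = 1/2
v ∨ w = 1/2 ∨ 0 = 1/2
(v ↔ (w → u)) ↔ (v ∨ w) = 1/2 ↔ 1/2 = 1/2
¬((w → v) → (w ∨ (v ↔ u))) → ((v ↔ (w → u)) ↔ (v ∨ w)) = 1/2 → 1/2 = 1/2
No assignment yields a value below 1/2, so this is the minimum.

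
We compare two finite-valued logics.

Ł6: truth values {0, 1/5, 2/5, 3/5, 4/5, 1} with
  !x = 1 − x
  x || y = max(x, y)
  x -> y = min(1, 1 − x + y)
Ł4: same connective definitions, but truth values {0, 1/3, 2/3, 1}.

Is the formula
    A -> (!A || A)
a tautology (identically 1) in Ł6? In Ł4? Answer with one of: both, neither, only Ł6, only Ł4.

both

In Ł6: every assignment gives 1 — tautology.
In Ł4: every assignment gives 1 — tautology.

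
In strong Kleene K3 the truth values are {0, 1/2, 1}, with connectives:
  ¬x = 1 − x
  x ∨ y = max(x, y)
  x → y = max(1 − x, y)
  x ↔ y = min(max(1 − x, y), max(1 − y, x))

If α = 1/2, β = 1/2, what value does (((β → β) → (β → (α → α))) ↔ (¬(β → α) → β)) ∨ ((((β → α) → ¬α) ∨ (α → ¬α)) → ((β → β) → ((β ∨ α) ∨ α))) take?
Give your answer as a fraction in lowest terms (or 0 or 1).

1/2

β → β = 1/2 → 1/2 = 1/2
α → α = 1/2 → 1/2 = 1/2
β → (α → α) = 1/2 → 1/2 = 1/2
(β → β) → (β → (α → α)) = 1/2 → 1/2 = 1/2
β → α = 1/2 → 1/2 = 1/2
¬(β → α) = ¬1/2 = 1/2
¬(β → α) → β = 1/2 → 1/2 = 1/2
((β → β) → (β → (α → α))) ↔ (¬(β → α) → β) = 1/2 ↔ 1/2 = 1/2
β → α = 1/2 → 1/2 = 1/2
¬α = ¬1/2 = 1/2
(β → α) → ¬α = 1/2 → 1/2 = 1/2
¬α = ¬1/2 = 1/2
α → ¬α = 1/2 → 1/2 = 1/2
((β → α) → ¬α) ∨ (α → ¬α) = 1/2 ∨ 1/2 = 1/2
β → β = 1/2 → 1/2 = 1/2
β ∨ α = 1/2 ∨ 1/2 = 1/2
(β ∨ α) ∨ α = 1/2 ∨ 1/2 = 1/2
(β → β) → ((β ∨ α) ∨ α) = 1/2 → 1/2 = 1/2
(((β → α) → ¬α) ∨ (α → ¬α)) → ((β → β) → ((β ∨ α) ∨ α)) = 1/2 → 1/2 = 1/2
(((β → β) → (β → (α → α))) ↔ (¬(β → α) → β)) ∨ ((((β → α) → ¬α) ∨ (α → ¬α)) → ((β → β) → ((β ∨ α) ∨ α))) = 1/2 ∨ 1/2 = 1/2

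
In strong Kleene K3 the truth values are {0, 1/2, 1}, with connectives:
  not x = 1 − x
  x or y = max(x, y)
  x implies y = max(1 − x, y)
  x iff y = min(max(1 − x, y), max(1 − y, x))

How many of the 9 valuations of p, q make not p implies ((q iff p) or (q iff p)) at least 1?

p = 0, q = 0 ↦ 1  ≥
p = 0, q = 1/2 ↦ 1/2  <
p = 0, q = 1 ↦ 0  <
p = 1/2, q = 0 ↦ 1/2  <
p = 1/2, q = 1/2 ↦ 1/2  <
p = 1/2, q = 1 ↦ 1/2  <
p = 1, q = 0 ↦ 1  ≥
p = 1, q = 1/2 ↦ 1  ≥
p = 1, q = 1 ↦ 1  ≥
So 4 of the 9 assignments meet the threshold.

4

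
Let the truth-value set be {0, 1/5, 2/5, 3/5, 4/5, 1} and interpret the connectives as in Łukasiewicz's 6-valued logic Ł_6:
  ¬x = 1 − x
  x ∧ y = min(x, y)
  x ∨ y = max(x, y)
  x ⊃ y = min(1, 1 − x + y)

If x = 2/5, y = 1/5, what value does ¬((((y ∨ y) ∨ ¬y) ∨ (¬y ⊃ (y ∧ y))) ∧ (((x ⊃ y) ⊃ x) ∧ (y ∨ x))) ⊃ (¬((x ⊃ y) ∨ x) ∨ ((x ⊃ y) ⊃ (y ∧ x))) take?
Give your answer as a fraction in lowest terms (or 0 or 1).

4/5

y ∨ y = 1/5 ∨ 1/5 = 1/5
¬y = ¬1/5 = 4/5
(y ∨ y) ∨ ¬y = 1/5 ∨ 4/5 = 4/5
¬y = ¬1/5 = 4/5
y ∧ y = 1/5 ∧ 1/5 = 1/5
¬y ⊃ (y ∧ y) = 4/5 ⊃ 1/5 = 2/5
((y ∨ y) ∨ ¬y) ∨ (¬y ⊃ (y ∧ y)) = 4/5 ∨ 2/5 = 4/5
x ⊃ y = 2/5 ⊃ 1/5 = 4/5
(x ⊃ y) ⊃ x = 4/5 ⊃ 2/5 = 3/5
y ∨ x = 1/5 ∨ 2/5 = 2/5
((x ⊃ y) ⊃ x) ∧ (y ∨ x) = 3/5 ∧ 2/5 = 2/5
(((y ∨ y) ∨ ¬y) ∨ (¬y ⊃ (y ∧ y))) ∧ (((x ⊃ y) ⊃ x) ∧ (y ∨ x)) = 4/5 ∧ 2/5 = 2/5
¬((((y ∨ y) ∨ ¬y) ∨ (¬y ⊃ (y ∧ y))) ∧ (((x ⊃ y) ⊃ x) ∧ (y ∨ x))) = ¬2/5 = 3/5
x ⊃ y = 2/5 ⊃ 1/5 = 4/5
(x ⊃ y) ∨ x = 4/5 ∨ 2/5 = 4/5
¬((x ⊃ y) ∨ x) = ¬4/5 = 1/5
x ⊃ y = 2/5 ⊃ 1/5 = 4/5
y ∧ x = 1/5 ∧ 2/5 = 1/5
(x ⊃ y) ⊃ (y ∧ x) = 4/5 ⊃ 1/5 = 2/5
¬((x ⊃ y) ∨ x) ∨ ((x ⊃ y) ⊃ (y ∧ x)) = 1/5 ∨ 2/5 = 2/5
¬((((y ∨ y) ∨ ¬y) ∨ (¬y ⊃ (y ∧ y))) ∧ (((x ⊃ y) ⊃ x) ∧ (y ∨ x))) ⊃ (¬((x ⊃ y) ∨ x) ∨ ((x ⊃ y) ⊃ (y ∧ x))) = 3/5 ⊃ 2/5 = 4/5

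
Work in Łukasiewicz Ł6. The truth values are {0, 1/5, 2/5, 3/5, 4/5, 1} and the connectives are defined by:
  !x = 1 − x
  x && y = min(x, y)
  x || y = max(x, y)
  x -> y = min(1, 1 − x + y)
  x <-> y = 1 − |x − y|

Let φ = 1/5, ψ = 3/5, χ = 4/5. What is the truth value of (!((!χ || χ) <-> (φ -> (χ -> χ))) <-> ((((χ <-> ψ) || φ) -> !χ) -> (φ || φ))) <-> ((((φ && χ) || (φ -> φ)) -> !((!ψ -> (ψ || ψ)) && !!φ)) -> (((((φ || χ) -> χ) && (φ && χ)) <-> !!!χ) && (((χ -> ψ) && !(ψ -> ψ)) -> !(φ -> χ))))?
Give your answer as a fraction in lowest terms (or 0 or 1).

!χ = !4/5 = 1/5
!χ || χ = 1/5 || 4/5 = 4/5
χ -> χ = 4/5 -> 4/5 = 1
φ -> (χ -> χ) = 1/5 -> 1 = 1
(!χ || χ) <-> (φ -> (χ -> χ)) = 4/5 <-> 1 = 4/5
!((!χ || χ) <-> (φ -> (χ -> χ))) = !4/5 = 1/5
χ <-> ψ = 4/5 <-> 3/5 = 4/5
(χ <-> ψ) || φ = 4/5 || 1/5 = 4/5
!χ = !4/5 = 1/5
((χ <-> ψ) || φ) -> !χ = 4/5 -> 1/5 = 2/5
φ || φ = 1/5 || 1/5 = 1/5
(((χ <-> ψ) || φ) -> !χ) -> (φ || φ) = 2/5 -> 1/5 = 4/5
!((!χ || χ) <-> (φ -> (χ -> χ))) <-> ((((χ <-> ψ) || φ) -> !χ) -> (φ || φ)) = 1/5 <-> 4/5 = 2/5
φ && χ = 1/5 && 4/5 = 1/5
φ -> φ = 1/5 -> 1/5 = 1
(φ && χ) || (φ -> φ) = 1/5 || 1 = 1
!ψ = !3/5 = 2/5
ψ || ψ = 3/5 || 3/5 = 3/5
!ψ -> (ψ || ψ) = 2/5 -> 3/5 = 1
!φ = !1/5 = 4/5
!!φ = !4/5 = 1/5
(!ψ -> (ψ || ψ)) && !!φ = 1 && 1/5 = 1/5
!((!ψ -> (ψ || ψ)) && !!φ) = !1/5 = 4/5
((φ && χ) || (φ -> φ)) -> !((!ψ -> (ψ || ψ)) && !!φ) = 1 -> 4/5 = 4/5
φ || χ = 1/5 || 4/5 = 4/5
(φ || χ) -> χ = 4/5 -> 4/5 = 1
φ && χ = 1/5 && 4/5 = 1/5
((φ || χ) -> χ) && (φ && χ) = 1 && 1/5 = 1/5
!χ = !4/5 = 1/5
!!χ = !1/5 = 4/5
!!!χ = !4/5 = 1/5
(((φ || χ) -> χ) && (φ && χ)) <-> !!!χ = 1/5 <-> 1/5 = 1
χ -> ψ = 4/5 -> 3/5 = 4/5
ψ -> ψ = 3/5 -> 3/5 = 1
!(ψ -> ψ) = !1 = 0
(χ -> ψ) && !(ψ -> ψ) = 4/5 && 0 = 0
φ -> χ = 1/5 -> 4/5 = 1
!(φ -> χ) = !1 = 0
((χ -> ψ) && !(ψ -> ψ)) -> !(φ -> χ) = 0 -> 0 = 1
((((φ || χ) -> χ) && (φ && χ)) <-> !!!χ) && (((χ -> ψ) && !(ψ -> ψ)) -> !(φ -> χ)) = 1 && 1 = 1
(((φ && χ) || (φ -> φ)) -> !((!ψ -> (ψ || ψ)) && !!φ)) -> (((((φ || χ) -> χ) && (φ && χ)) <-> !!!χ) && (((χ -> ψ) && !(ψ -> ψ)) -> !(φ -> χ))) = 4/5 -> 1 = 1
(!((!χ || χ) <-> (φ -> (χ -> χ))) <-> ((((χ <-> ψ) || φ) -> !χ) -> (φ || φ))) <-> ((((φ && χ) || (φ -> φ)) -> !((!ψ -> (ψ || ψ)) && !!φ)) -> (((((φ || χ) -> χ) && (φ && χ)) <-> !!!χ) && (((χ -> ψ) && !(ψ -> ψ)) -> !(φ -> χ)))) = 2/5 <-> 1 = 2/5

2/5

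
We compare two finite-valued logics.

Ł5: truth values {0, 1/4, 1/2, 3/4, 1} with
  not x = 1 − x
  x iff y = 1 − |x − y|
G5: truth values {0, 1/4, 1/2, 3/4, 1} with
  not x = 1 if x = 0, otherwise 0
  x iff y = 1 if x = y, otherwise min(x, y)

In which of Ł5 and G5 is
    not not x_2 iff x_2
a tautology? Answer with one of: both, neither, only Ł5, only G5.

In Ł5: every assignment gives 1 — tautology.
In G5: at x_2 = 1/4 the value is 1/4 — not a tautology.

only Ł5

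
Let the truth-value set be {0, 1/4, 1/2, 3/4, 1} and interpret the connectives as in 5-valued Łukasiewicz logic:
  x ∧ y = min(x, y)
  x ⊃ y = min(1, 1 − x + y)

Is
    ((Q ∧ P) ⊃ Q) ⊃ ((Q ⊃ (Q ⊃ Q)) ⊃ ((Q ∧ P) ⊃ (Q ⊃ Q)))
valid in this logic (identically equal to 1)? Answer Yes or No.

At P = 1/2, Q = 0, for instance:
Q ∧ P = 0 ∧ 1/2 = 0
(Q ∧ P) ⊃ Q = 0 ⊃ 0 = 1
Q ⊃ Q = 0 ⊃ 0 = 1
Q ⊃ (Q ⊃ Q) = 0 ⊃ 1 = 1
(Q ∧ P) ⊃ (Q ⊃ Q) = 0 ⊃ 1 = 1
(Q ⊃ (Q ⊃ Q)) ⊃ ((Q ∧ P) ⊃ (Q ⊃ Q)) = 1 ⊃ 1 = 1
((Q ∧ P) ⊃ Q) ⊃ ((Q ⊃ (Q ⊃ Q)) ⊃ ((Q ∧ P) ⊃ (Q ⊃ Q))) = 1 ⊃ 1 = 1
and checking the remaining 24 assignments likewise gives ≥ 1 in every case.

Yes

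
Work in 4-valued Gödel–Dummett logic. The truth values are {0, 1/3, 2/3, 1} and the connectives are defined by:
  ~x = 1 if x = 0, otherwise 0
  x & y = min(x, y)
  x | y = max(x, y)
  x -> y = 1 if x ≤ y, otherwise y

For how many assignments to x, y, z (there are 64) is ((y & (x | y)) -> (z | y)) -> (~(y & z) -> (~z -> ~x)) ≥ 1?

52

value 1: 52 assignments (counts)
value 0: 12 assignments
So 52 of the 64 assignments meet the threshold.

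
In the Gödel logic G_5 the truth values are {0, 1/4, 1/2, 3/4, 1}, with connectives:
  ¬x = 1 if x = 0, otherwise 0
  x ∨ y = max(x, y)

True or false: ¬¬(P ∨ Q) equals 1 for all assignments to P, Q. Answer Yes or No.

Counterexample: take P = 0, Q = 0.
P ∨ Q = 0 ∨ 0 = 0
¬(P ∨ Q) = ¬0 = 1
¬¬(P ∨ Q) = ¬1 = 0
This gives 0 ≠ 1.

No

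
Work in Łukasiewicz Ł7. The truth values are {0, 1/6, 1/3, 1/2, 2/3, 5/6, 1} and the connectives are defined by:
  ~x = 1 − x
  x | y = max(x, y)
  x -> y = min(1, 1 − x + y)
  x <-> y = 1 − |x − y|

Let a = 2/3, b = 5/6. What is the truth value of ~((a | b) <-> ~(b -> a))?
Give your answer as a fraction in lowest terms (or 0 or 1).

2/3

a | b = 2/3 | 5/6 = 5/6
b -> a = 5/6 -> 2/3 = 5/6
~(b -> a) = ~5/6 = 1/6
(a | b) <-> ~(b -> a) = 5/6 <-> 1/6 = 1/3
~((a | b) <-> ~(b -> a)) = ~1/3 = 2/3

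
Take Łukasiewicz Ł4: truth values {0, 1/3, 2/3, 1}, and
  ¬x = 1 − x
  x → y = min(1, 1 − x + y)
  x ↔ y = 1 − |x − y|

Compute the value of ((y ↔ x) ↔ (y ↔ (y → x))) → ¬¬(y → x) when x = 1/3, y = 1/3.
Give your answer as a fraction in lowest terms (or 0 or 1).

y ↔ x = 1/3 ↔ 1/3 = 1
y → x = 1/3 → 1/3 = 1
y ↔ (y → x) = 1/3 ↔ 1 = 1/3
(y ↔ x) ↔ (y ↔ (y → x)) = 1 ↔ 1/3 = 1/3
y → x = 1/3 → 1/3 = 1
¬(y → x) = ¬1 = 0
¬¬(y → x) = ¬0 = 1
((y ↔ x) ↔ (y ↔ (y → x))) → ¬¬(y → x) = 1/3 → 1 = 1

1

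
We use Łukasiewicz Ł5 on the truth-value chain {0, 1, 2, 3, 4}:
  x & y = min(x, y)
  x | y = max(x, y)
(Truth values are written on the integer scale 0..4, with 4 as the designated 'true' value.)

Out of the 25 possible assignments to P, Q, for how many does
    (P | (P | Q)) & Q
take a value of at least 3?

10

value 4: 5 assignments (counts)
value 3: 5 assignments (counts)
value 2: 5 assignments
value 1: 5 assignments
value 0: 5 assignments
So 10 of the 25 assignments meet the threshold.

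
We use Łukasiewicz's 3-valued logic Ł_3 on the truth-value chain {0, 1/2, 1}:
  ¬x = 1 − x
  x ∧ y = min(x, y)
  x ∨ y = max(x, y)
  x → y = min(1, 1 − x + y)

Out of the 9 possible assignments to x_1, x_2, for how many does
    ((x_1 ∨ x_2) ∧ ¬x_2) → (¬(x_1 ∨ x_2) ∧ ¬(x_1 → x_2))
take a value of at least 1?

5

x_1 = 0, x_2 = 0 ↦ 1  ≥
x_1 = 0, x_2 = 1/2 ↦ 1/2  <
x_1 = 0, x_2 = 1 ↦ 1  ≥
x_1 = 1/2, x_2 = 0 ↦ 1  ≥
x_1 = 1/2, x_2 = 1/2 ↦ 1/2  <
x_1 = 1/2, x_2 = 1 ↦ 1  ≥
x_1 = 1, x_2 = 0 ↦ 0  <
x_1 = 1, x_2 = 1/2 ↦ 1/2  <
x_1 = 1, x_2 = 1 ↦ 1  ≥
So 5 of the 9 assignments meet the threshold.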